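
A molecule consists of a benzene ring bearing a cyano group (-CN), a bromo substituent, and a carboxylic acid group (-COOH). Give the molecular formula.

Atom tally by fragment:
  benzene ring core → C:6 H:6
  (− 3 ring H displaced by substituents)
  + CN → C:1 N:1
  + Br → Br:1
  + COOH → C:1 H:1 O:2
Element totals:
  C: 8
  H: 4
  Br: 1
  N: 1
  O: 2

C8H4BrNO2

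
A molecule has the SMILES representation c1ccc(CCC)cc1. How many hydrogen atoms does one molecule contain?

12

Atom tally by fragment:
  benzene ring core → C:6 H:6
  (− 1 ring H displaced by substituents)
  + CH2CH2CH3 → C:3 H:7
Element totals:
  C: 9
  H: 12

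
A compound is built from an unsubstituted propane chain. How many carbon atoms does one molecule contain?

Atom tally by fragment:
  CH3 → C:1 H:3
  CH2 → C:1 H:2
  CH3 → C:1 H:3
Element totals:
  C: 3
  H: 8

3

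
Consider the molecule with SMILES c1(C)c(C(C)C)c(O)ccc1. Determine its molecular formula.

Atom tally by fragment:
  benzene ring core → C:6 H:6
  (− 3 ring H displaced by substituents)
  + CH3 → C:1 H:3
  + CH(CH3)2 → C:3 H:7
  + OH → O:1 H:1
Element totals:
  C: 10
  H: 14
  O: 1

C10H14O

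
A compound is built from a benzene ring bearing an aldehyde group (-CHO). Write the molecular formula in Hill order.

C7H6O

Atom tally by fragment:
  benzene ring core → C:6 H:6
  (− 1 ring H displaced by substituents)
  + CHO → C:1 H:1 O:1
Element totals:
  C: 7
  H: 6
  O: 1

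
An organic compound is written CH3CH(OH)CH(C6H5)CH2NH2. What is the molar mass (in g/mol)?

Element totals:
  C: 10
  H: 15
  N: 1
  O: 1
Molecular formula: C10H15NO.
  M = 10(12.011) + 15(1.008) + 14.007 + 15.999
    = 120.110 + 15.120 + 14.007 + 15.999 = 165.236

165.24 g/mol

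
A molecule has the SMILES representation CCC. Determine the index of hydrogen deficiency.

0

Atom tally by fragment:
  CH3 → C:1 H:3
  CH2 → C:1 H:2
  CH3 → C:1 H:3
Element totals:
  C: 3
  H: 8
Molecular formula: C3H8.
DoU = (2C + 2 + N − H − X) / 2 = (2·3 + 2 + 0 − 8 − 0) / 2 = 0.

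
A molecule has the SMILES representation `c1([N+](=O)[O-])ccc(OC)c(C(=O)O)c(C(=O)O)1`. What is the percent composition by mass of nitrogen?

5.81%

Atom tally by fragment:
  benzene ring core → C:6 H:6
  (− 4 ring H displaced by substituents)
  + NO2 → N:1 O:2
  + OCH3 → C:1 H:3 O:1
  + COOH → C:1 H:1 O:2
  + COOH → C:1 H:1 O:2
Element totals:
  C: 9
  H: 7
  N: 1
  O: 7
Molecular formula: C9H7NO7.
Molar mass = 241.155 g/mol.
Mass from N: 1 × 14.007 = 14.007 g/mol.
%N = 14.007 / 241.155 × 100 = 5.81%.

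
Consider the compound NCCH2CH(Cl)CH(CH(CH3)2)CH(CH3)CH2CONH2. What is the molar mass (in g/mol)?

230.74 g/mol

Atom tally by fragment:
  NCCH2 → C:2 H:2 N:1
  CH(Cl) → C:1 H:1 Cl:1
  CH(CH(CH3)2) → C:4 H:8
  CH(CH3) → C:2 H:4
  CH2CONH2 → C:2 H:4 O:1 N:1
Element totals:
  C: 11
  H: 19
  Cl: 1
  N: 2
  O: 1
Molecular formula: C11H19ClN2O.
  M = 11(12.011) + 19(1.008) + 35.45 + 2(14.007) + 15.999
    = 132.121 + 19.152 + 35.450 + 28.014 + 15.999 = 230.736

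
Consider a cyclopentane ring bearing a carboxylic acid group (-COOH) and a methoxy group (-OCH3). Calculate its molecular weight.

Atom tally by fragment:
  cyclopentane ring core → C:5 H:10
  (− 2 ring H displaced by substituents)
  + COOH → C:1 H:1 O:2
  + OCH3 → C:1 H:3 O:1
Element totals:
  C: 7
  H: 12
  O: 3
Molecular formula: C7H12O3.
  M = 7(12.011) + 12(1.008) + 3(15.999)
    = 84.077 + 12.096 + 47.997 = 144.170

144.17 g/mol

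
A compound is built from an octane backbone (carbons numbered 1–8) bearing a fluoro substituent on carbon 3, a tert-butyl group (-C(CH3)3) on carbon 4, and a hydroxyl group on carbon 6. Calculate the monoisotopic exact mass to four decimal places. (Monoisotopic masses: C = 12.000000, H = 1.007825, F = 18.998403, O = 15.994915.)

204.1889

Atom tally by fragment:
  CH3 → C:1 H:3
  CH2 → C:1 H:2
  CH(F) → C:1 H:1 F:1
  CH(C(CH3)3) → C:5 H:10
  CH2 → C:1 H:2
  CH(OH) → C:1 H:2 O:1
  CH2 → C:1 H:2
  CH3 → C:1 H:3
Element totals:
  C: 12
  H: 25
  F: 1
  O: 1
Molecular formula: C12H25FO.
  M = 12(12.0) + 25(1.007825) + 18.998403 + 15.994915
    = 144.000000 + 25.195625 + 18.998403 + 15.994915 = 204.188943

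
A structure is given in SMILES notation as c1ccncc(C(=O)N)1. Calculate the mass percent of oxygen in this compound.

13.10%

Atom tally by fragment:
  pyridine ring core → C:5 H:5 N:1
  (− 1 ring H displaced by substituents)
  + CONH2 → C:1 H:2 O:1 N:1
Element totals:
  C: 6
  H: 6
  N: 2
  O: 1
Molecular formula: C6H6N2O.
Molar mass = 122.127 g/mol.
Mass from O: 1 × 15.999 = 15.999 g/mol.
%O = 15.999 / 122.127 × 100 = 13.10%.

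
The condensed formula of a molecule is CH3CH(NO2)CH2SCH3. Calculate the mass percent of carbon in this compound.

35.54%

Element totals:
  C: 4
  H: 9
  N: 1
  O: 2
  S: 1
Molecular formula: C4H9NO2S.
Molar mass = 135.181 g/mol.
Mass from C: 4 × 12.011 = 48.044 g/mol.
%C = 48.044 / 135.181 × 100 = 35.54%.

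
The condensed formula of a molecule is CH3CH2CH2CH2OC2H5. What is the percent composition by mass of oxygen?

Element totals:
  C: 6
  H: 14
  O: 1
Molecular formula: C6H14O.
Molar mass = 102.177 g/mol.
Mass from O: 1 × 15.999 = 15.999 g/mol.
%O = 15.999 / 102.177 × 100 = 15.66%.

15.66%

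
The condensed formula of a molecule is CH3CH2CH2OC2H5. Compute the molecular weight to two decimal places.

Atom tally by fragment:
  CH3 → C:1 H:3
  CH2 → C:1 H:2
  CH2OC2H5 → C:3 H:7 O:1
Element totals:
  C: 5
  H: 12
  O: 1
Molecular formula: C5H12O.
  M = 5(12.011) + 12(1.008) + 15.999
    = 60.055 + 12.096 + 15.999 = 88.150

88.15 g/mol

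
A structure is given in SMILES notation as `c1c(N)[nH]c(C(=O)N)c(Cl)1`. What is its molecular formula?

C5H6ClN3O

Atom tally by fragment:
  pyrrole ring core → C:4 H:5 N:1
  (− 3 ring H displaced by substituents)
  + NH2 → N:1 H:2
  + CONH2 → C:1 H:2 O:1 N:1
  + Cl → Cl:1
Element totals:
  C: 5
  H: 6
  Cl: 1
  N: 3
  O: 1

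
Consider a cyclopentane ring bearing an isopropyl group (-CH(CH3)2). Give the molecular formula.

Atom tally by fragment:
  cyclopentane ring core → C:5 H:10
  (− 1 ring H displaced by substituents)
  + CH(CH3)2 → C:3 H:7
Element totals:
  C: 8
  H: 16

C8H16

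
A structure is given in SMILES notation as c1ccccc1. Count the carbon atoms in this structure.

Atom tally by fragment:
  benzene ring core → C:6 H:6
Element totals:
  C: 6
  H: 6

6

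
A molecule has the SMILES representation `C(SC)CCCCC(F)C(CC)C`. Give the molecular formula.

C11H23FS

Atom tally by fragment:
  CH3SCH2 → C:2 H:5 S:1
  CH2 → C:1 H:2
  CH2 → C:1 H:2
  CH2 → C:1 H:2
  CH2 → C:1 H:2
  CH(F) → C:1 H:1 F:1
  CH(C2H5) → C:3 H:6
  CH3 → C:1 H:3
Element totals:
  C: 11
  H: 23
  F: 1
  S: 1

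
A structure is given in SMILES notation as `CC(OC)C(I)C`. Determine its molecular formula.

C5H11IO

Atom tally by fragment:
  CH3 → C:1 H:3
  CH(OCH3) → C:2 H:4 O:1
  CH(I) → C:1 H:1 I:1
  CH3 → C:1 H:3
Element totals:
  C: 5
  H: 11
  I: 1
  O: 1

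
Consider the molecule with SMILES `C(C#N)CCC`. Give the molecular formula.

C5H9N

Atom tally by fragment:
  NCCH2 → C:2 H:2 N:1
  CH2 → C:1 H:2
  CH2 → C:1 H:2
  CH3 → C:1 H:3
Element totals:
  C: 5
  H: 9
  N: 1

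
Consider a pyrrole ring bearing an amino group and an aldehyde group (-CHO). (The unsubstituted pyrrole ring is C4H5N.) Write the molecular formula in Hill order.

Atom tally by fragment:
  pyrrole ring core → C:4 H:5 N:1
  (− 2 ring H displaced by substituents)
  + NH2 → N:1 H:2
  + CHO → C:1 H:1 O:1
Element totals:
  C: 5
  H: 6
  N: 2
  O: 1

C5H6N2O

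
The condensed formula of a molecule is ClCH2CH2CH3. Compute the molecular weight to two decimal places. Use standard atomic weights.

Element totals:
  C: 3
  H: 7
  Cl: 1
Molecular formula: C3H7Cl.
  M = 3(12.011) + 7(1.008) + 35.45
    = 36.033 + 7.056 + 35.450 = 78.539

78.54 g/mol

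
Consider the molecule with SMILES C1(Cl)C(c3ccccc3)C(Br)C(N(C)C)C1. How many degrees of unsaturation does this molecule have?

5

Atom tally by fragment:
  cyclopentane ring core → C:5 H:10
  (− 4 ring H displaced by substituents)
  + Cl → Cl:1
  + C6H5 → C:6 H:5
  + Br → Br:1
  + N(CH3)2 → N:1 C:2 H:6
Element totals:
  C: 13
  H: 17
  Br: 1
  Cl: 1
  N: 1
Molecular formula: C13H17BrClN.
DoU = (2C + 2 + N − H − X) / 2 = (2·13 + 2 + 1 − 17 − 2) / 2 = 5.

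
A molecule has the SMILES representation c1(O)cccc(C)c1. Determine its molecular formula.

C7H8O

Atom tally by fragment:
  benzene ring core → C:6 H:6
  (− 2 ring H displaced by substituents)
  + OH → O:1 H:1
  + CH3 → C:1 H:3
Element totals:
  C: 7
  H: 8
  O: 1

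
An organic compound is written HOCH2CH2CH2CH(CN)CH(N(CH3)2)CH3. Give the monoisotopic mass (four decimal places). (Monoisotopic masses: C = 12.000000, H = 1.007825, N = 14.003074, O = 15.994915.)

170.1419

Atom tally by fragment:
  HOCH2CH2 → C:2 H:5 O:1
  CH2 → C:1 H:2
  CH(CN) → C:2 H:1 N:1
  CH(N(CH3)2) → C:3 H:7 N:1
  CH3 → C:1 H:3
Element totals:
  C: 9
  H: 18
  N: 2
  O: 1
Molecular formula: C9H18N2O.
  M = 9(12.0) + 18(1.007825) + 2(14.003074) + 15.994915
    = 108.000000 + 18.140850 + 28.006148 + 15.994915 = 170.141913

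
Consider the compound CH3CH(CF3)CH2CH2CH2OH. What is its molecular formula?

Atom tally by fragment:
  CH3 → C:1 H:3
  CH(CF3) → C:2 H:1 F:3
  CH2 → C:1 H:2
  CH2CH2OH → C:2 H:5 O:1
Element totals:
  C: 6
  H: 11
  F: 3
  O: 1

C6H11F3O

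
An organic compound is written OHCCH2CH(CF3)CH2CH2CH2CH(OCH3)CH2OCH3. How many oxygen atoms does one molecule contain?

Atom tally by fragment:
  OHCCH2 → C:2 H:3 O:1
  CH(CF3) → C:2 H:1 F:3
  CH2 → C:1 H:2
  CH2 → C:1 H:2
  CH2 → C:1 H:2
  CH(OCH3) → C:2 H:4 O:1
  CH2OCH3 → C:2 H:5 O:1
Element totals:
  C: 11
  H: 19
  F: 3
  O: 3

3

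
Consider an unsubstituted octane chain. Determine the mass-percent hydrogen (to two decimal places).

Atom tally by fragment:
  CH3 → C:1 H:3
  CH2 → C:1 H:2
  CH2 → C:1 H:2
  CH2 → C:1 H:2
  CH2 → C:1 H:2
  CH2 → C:1 H:2
  CH2 → C:1 H:2
  CH3 → C:1 H:3
Element totals:
  C: 8
  H: 18
Molecular formula: C8H18.
Molar mass = 114.232 g/mol.
Mass from H: 18 × 1.008 = 18.144 g/mol.
%H = 18.144 / 114.232 × 100 = 15.88%.

15.88%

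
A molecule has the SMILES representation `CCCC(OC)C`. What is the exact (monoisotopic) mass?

102.1045

Atom tally by fragment:
  CH3 → C:1 H:3
  CH2 → C:1 H:2
  CH2 → C:1 H:2
  CH(OCH3) → C:2 H:4 O:1
  CH3 → C:1 H:3
Element totals:
  C: 6
  H: 14
  O: 1
Molecular formula: C6H14O.
  M = 6(12.0) + 14(1.007825) + 15.994915
    = 72.000000 + 14.109550 + 15.994915 = 102.104465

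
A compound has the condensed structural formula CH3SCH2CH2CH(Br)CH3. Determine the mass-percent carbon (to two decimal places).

32.80%

Atom tally by fragment:
  CH3SCH2 → C:2 H:5 S:1
  CH2 → C:1 H:2
  CH(Br) → C:1 H:1 Br:1
  CH3 → C:1 H:3
Element totals:
  C: 5
  H: 11
  Br: 1
  S: 1
Molecular formula: C5H11BrS.
Molar mass = 183.107 g/mol.
Mass from C: 5 × 12.011 = 60.055 g/mol.
%C = 60.055 / 183.107 × 100 = 32.80%.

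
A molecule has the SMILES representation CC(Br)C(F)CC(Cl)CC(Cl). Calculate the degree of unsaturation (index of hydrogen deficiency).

Atom tally by fragment:
  CH3 → C:1 H:3
  CH(Br) → C:1 H:1 Br:1
  CH(F) → C:1 H:1 F:1
  CH2 → C:1 H:2
  CH(Cl) → C:1 H:1 Cl:1
  CH2 → C:1 H:2
  CH2Cl → C:1 H:2 Cl:1
Element totals:
  C: 7
  H: 12
  Br: 1
  Cl: 2
  F: 1
Molecular formula: C7H12BrCl2F.
DoU = (2C + 2 + N − H − X) / 2 = (2·7 + 2 + 0 − 12 − 4) / 2 = 0.

0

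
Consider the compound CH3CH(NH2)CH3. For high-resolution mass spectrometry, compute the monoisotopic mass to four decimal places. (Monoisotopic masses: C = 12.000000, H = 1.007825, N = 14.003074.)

59.0735

Atom tally by fragment:
  CH3 → C:1 H:3
  CH(NH2) → C:1 H:3 N:1
  CH3 → C:1 H:3
Element totals:
  C: 3
  H: 9
  N: 1
Molecular formula: C3H9N.
  M = 3(12.0) + 9(1.007825) + 14.003074
    = 36.000000 + 9.070425 + 14.003074 = 59.073499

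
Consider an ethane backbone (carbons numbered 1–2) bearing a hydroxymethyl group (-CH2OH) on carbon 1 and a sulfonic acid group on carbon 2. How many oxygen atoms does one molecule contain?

Atom tally by fragment:
  HOCH2CH2 → C:2 H:5 O:1
  CH2SO3H → C:1 H:3 S:1 O:3
Element totals:
  C: 3
  H: 8
  O: 4
  S: 1

4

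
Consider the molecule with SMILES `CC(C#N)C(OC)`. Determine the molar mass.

99.13 g/mol

Atom tally by fragment:
  CH3 → C:1 H:3
  CH(CN) → C:2 H:1 N:1
  CH2OCH3 → C:2 H:5 O:1
Element totals:
  C: 5
  H: 9
  N: 1
  O: 1
Molecular formula: C5H9NO.
  M = 5(12.011) + 9(1.008) + 14.007 + 15.999
    = 60.055 + 9.072 + 14.007 + 15.999 = 99.133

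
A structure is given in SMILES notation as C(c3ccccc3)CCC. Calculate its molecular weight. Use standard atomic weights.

134.22 g/mol

Atom tally by fragment:
  C6H5CH2 → C:7 H:7
  CH2 → C:1 H:2
  CH2 → C:1 H:2
  CH3 → C:1 H:3
Element totals:
  C: 10
  H: 14
Molecular formula: C10H14.
  M = 10(12.011) + 14(1.008)
    = 120.110 + 14.112 = 134.222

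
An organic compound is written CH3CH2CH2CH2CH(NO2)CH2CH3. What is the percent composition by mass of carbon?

57.90%

Atom tally by fragment:
  CH3 → C:1 H:3
  CH2 → C:1 H:2
  CH2 → C:1 H:2
  CH2 → C:1 H:2
  CH(NO2) → C:1 H:1 N:1 O:2
  CH2 → C:1 H:2
  CH3 → C:1 H:3
Element totals:
  C: 7
  H: 15
  N: 1
  O: 2
Molecular formula: C7H15NO2.
Molar mass = 145.202 g/mol.
Mass from C: 7 × 12.011 = 84.077 g/mol.
%C = 84.077 / 145.202 × 100 = 57.90%.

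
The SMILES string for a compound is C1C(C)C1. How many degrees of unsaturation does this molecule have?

Atom tally by fragment:
  cyclopropane ring core → C:3 H:6
  (− 1 ring H displaced by substituents)
  + CH3 → C:1 H:3
Element totals:
  C: 4
  H: 8
Molecular formula: C4H8.
DoU = (2C + 2 + N − H − X) / 2 = (2·4 + 2 + 0 − 8 − 0) / 2 = 1.

1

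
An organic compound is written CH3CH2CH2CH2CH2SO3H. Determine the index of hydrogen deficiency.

Atom tally by fragment:
  CH3 → C:1 H:3
  CH2 → C:1 H:2
  CH2 → C:1 H:2
  CH2 → C:1 H:2
  CH2SO3H → C:1 H:3 S:1 O:3
Element totals:
  C: 5
  H: 12
  O: 3
  S: 1
Molecular formula: C5H12O3S.
DoU = (2C + 2 + N − H − X) / 2 = (2·5 + 2 + 0 − 12 − 0) / 2 = 0.

0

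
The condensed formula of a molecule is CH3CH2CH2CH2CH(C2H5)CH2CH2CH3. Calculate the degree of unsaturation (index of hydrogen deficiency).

Element totals:
  C: 10
  H: 22
Molecular formula: C10H22.
DoU = (2C + 2 + N − H − X) / 2 = (2·10 + 2 + 0 − 22 − 0) / 2 = 0.

0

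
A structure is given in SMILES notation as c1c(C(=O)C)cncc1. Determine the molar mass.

Atom tally by fragment:
  pyridine ring core → C:5 H:5 N:1
  (− 1 ring H displaced by substituents)
  + COCH3 → C:2 H:3 O:1
Element totals:
  C: 7
  H: 7
  N: 1
  O: 1
Molecular formula: C7H7NO.
  M = 7(12.011) + 7(1.008) + 14.007 + 15.999
    = 84.077 + 7.056 + 14.007 + 15.999 = 121.139

121.14 g/mol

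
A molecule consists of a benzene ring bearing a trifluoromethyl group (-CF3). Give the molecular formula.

Atom tally by fragment:
  benzene ring core → C:6 H:6
  (− 1 ring H displaced by substituents)
  + CF3 → C:1 F:3
Element totals:
  C: 7
  H: 5
  F: 3

C7H5F3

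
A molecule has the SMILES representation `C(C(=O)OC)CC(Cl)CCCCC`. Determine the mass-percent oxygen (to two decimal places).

Atom tally by fragment:
  CH3OOCCH2 → C:3 H:5 O:2
  CH2 → C:1 H:2
  CH(Cl) → C:1 H:1 Cl:1
  CH2 → C:1 H:2
  CH2 → C:1 H:2
  CH2 → C:1 H:2
  CH2 → C:1 H:2
  CH3 → C:1 H:3
Element totals:
  C: 10
  H: 19
  Cl: 1
  O: 2
Molecular formula: C10H19ClO2.
Molar mass = 206.710 g/mol.
Mass from O: 2 × 15.999 = 31.998 g/mol.
%O = 31.998 / 206.710 × 100 = 15.48%.

15.48%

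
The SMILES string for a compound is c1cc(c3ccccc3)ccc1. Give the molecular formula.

C12H10

Atom tally by fragment:
  benzene ring core → C:6 H:6
  (− 1 ring H displaced by substituents)
  + C6H5 → C:6 H:5
Element totals:
  C: 12
  H: 10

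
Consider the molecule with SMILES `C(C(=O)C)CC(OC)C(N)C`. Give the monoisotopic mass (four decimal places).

159.1259

Atom tally by fragment:
  CH3COCH2 → C:3 H:5 O:1
  CH2 → C:1 H:2
  CH(OCH3) → C:2 H:4 O:1
  CH(NH2) → C:1 H:3 N:1
  CH3 → C:1 H:3
Element totals:
  C: 8
  H: 17
  N: 1
  O: 2
Molecular formula: C8H17NO2.
  M = 8(12.0) + 17(1.007825) + 14.003074 + 2(15.994915)
    = 96.000000 + 17.133025 + 14.003074 + 31.989830 = 159.125929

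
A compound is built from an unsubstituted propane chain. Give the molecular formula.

Atom tally by fragment:
  CH3 → C:1 H:3
  CH2 → C:1 H:2
  CH3 → C:1 H:3
Element totals:
  C: 3
  H: 8

C3H8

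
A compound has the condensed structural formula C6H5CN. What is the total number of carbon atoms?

Atom tally by fragment:
  benzene ring core → C:6 H:6
  (− 1 ring H displaced by substituents)
  + CN → C:1 N:1
Element totals:
  C: 7
  H: 5
  N: 1

7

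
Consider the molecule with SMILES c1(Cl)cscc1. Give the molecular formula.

Atom tally by fragment:
  thiophene ring core → C:4 H:4 S:1
  (− 1 ring H displaced by substituents)
  + Cl → Cl:1
Element totals:
  C: 4
  H: 3
  Cl: 1
  S: 1

C4H3ClS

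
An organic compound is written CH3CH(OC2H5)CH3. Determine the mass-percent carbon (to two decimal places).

Atom tally by fragment:
  CH3 → C:1 H:3
  CH(OC2H5) → C:3 H:6 O:1
  CH3 → C:1 H:3
Element totals:
  C: 5
  H: 12
  O: 1
Molecular formula: C5H12O.
Molar mass = 88.150 g/mol.
Mass from C: 5 × 12.011 = 60.055 g/mol.
%C = 60.055 / 88.150 × 100 = 68.13%.

68.13%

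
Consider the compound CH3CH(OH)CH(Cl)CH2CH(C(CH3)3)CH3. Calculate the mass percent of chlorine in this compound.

Atom tally by fragment:
  CH3 → C:1 H:3
  CH(OH) → C:1 H:2 O:1
  CH(Cl) → C:1 H:1 Cl:1
  CH2 → C:1 H:2
  CH(C(CH3)3) → C:5 H:10
  CH3 → C:1 H:3
Element totals:
  C: 10
  H: 21
  Cl: 1
  O: 1
Molecular formula: C10H21ClO.
Molar mass = 192.727 g/mol.
Mass from Cl: 1 × 35.45 = 35.450 g/mol.
%Cl = 35.450 / 192.727 × 100 = 18.39%.

18.39%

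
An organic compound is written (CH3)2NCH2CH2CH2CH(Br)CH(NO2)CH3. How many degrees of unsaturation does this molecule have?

1

Atom tally by fragment:
  (CH3)2NCH2 → C:3 H:8 N:1
  CH2 → C:1 H:2
  CH2 → C:1 H:2
  CH(Br) → C:1 H:1 Br:1
  CH(NO2) → C:1 H:1 N:1 O:2
  CH3 → C:1 H:3
Element totals:
  C: 8
  H: 17
  Br: 1
  N: 2
  O: 2
Molecular formula: C8H17BrN2O2.
DoU = (2C + 2 + N − H − X) / 2 = (2·8 + 2 + 2 − 17 − 1) / 2 = 1.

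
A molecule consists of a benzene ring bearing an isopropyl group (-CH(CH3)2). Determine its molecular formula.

Atom tally by fragment:
  benzene ring core → C:6 H:6
  (− 1 ring H displaced by substituents)
  + CH(CH3)2 → C:3 H:7
Element totals:
  C: 9
  H: 12

C9H12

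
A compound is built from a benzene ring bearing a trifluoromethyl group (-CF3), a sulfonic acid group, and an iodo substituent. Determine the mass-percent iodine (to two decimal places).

36.05%

Atom tally by fragment:
  benzene ring core → C:6 H:6
  (− 3 ring H displaced by substituents)
  + CF3 → C:1 F:3
  + SO3H → S:1 O:3 H:1
  + I → I:1
Element totals:
  C: 7
  H: 4
  F: 3
  I: 1
  O: 3
  S: 1
Molecular formula: C7H4F3IO3S.
Molar mass = 352.064 g/mol.
Mass from I: 1 × 126.904 = 126.904 g/mol.
%I = 126.904 / 352.064 × 100 = 36.05%.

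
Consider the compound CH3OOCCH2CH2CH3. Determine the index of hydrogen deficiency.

1

Atom tally by fragment:
  CH3OOCCH2 → C:3 H:5 O:2
  CH2 → C:1 H:2
  CH3 → C:1 H:3
Element totals:
  C: 5
  H: 10
  O: 2
Molecular formula: C5H10O2.
DoU = (2C + 2 + N − H − X) / 2 = (2·5 + 2 + 0 − 10 − 0) / 2 = 1.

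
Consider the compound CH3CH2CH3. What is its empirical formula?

C3H8

Atom tally by fragment:
  CH3 → C:1 H:3
  CH2 → C:1 H:2
  CH3 → C:1 H:3
Element totals:
  C: 3
  H: 8
Molecular formula: C3H8.
gcd of subscripts (3, 8) = 1, so the empirical formula equals the molecular formula.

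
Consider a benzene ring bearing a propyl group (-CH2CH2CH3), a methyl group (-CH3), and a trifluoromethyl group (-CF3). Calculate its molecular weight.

Atom tally by fragment:
  benzene ring core → C:6 H:6
  (− 3 ring H displaced by substituents)
  + CH2CH2CH3 → C:3 H:7
  + CH3 → C:1 H:3
  + CF3 → C:1 F:3
Element totals:
  C: 11
  H: 13
  F: 3
Molecular formula: C11H13F3.
  M = 11(12.011) + 13(1.008) + 3(18.998)
    = 132.121 + 13.104 + 56.994 = 202.219

202.22 g/mol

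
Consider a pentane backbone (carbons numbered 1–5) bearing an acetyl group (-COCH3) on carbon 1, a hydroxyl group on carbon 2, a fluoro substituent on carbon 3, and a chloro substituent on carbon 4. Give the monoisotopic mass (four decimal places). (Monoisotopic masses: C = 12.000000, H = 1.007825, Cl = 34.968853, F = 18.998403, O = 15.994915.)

Atom tally by fragment:
  CH3COCH2 → C:3 H:5 O:1
  CH(OH) → C:1 H:2 O:1
  CH(F) → C:1 H:1 F:1
  CH(Cl) → C:1 H:1 Cl:1
  CH3 → C:1 H:3
Element totals:
  C: 7
  H: 12
  Cl: 1
  F: 1
  O: 2
Molecular formula: C7H12ClFO2.
  M = 7(12.0) + 12(1.007825) + 34.968853 + 18.998403 + 2(15.994915)
    = 84.000000 + 12.093900 + 34.968853 + 18.998403 + 31.989830 = 182.050986

182.0510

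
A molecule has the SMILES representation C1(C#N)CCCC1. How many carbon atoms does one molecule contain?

6

Atom tally by fragment:
  cyclopentane ring core → C:5 H:10
  (− 1 ring H displaced by substituents)
  + CN → C:1 N:1
Element totals:
  C: 6
  H: 9
  N: 1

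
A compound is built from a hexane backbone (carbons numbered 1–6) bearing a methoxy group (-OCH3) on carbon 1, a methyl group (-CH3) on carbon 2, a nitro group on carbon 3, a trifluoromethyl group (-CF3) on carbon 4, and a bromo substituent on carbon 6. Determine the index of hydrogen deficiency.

Atom tally by fragment:
  CH3OCH2 → C:2 H:5 O:1
  CH(CH3) → C:2 H:4
  CH(NO2) → C:1 H:1 N:1 O:2
  CH(CF3) → C:2 H:1 F:3
  CH2 → C:1 H:2
  CH2Br → C:1 H:2 Br:1
Element totals:
  C: 9
  H: 15
  Br: 1
  F: 3
  N: 1
  O: 3
Molecular formula: C9H15BrF3NO3.
DoU = (2C + 2 + N − H − X) / 2 = (2·9 + 2 + 1 − 15 − 4) / 2 = 1.

1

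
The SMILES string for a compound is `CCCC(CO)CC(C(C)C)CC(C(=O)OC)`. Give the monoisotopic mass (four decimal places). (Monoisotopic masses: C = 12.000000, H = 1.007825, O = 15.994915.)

Atom tally by fragment:
  CH3 → C:1 H:3
  CH2 → C:1 H:2
  CH2 → C:1 H:2
  CH(CH2OH) → C:2 H:4 O:1
  CH2 → C:1 H:2
  CH(CH(CH3)2) → C:4 H:8
  CH2 → C:1 H:2
  CH2COOCH3 → C:3 H:5 O:2
Element totals:
  C: 14
  H: 28
  O: 3
Molecular formula: C14H28O3.
  M = 14(12.0) + 28(1.007825) + 3(15.994915)
    = 168.000000 + 28.219100 + 47.984745 = 244.203845

244.2038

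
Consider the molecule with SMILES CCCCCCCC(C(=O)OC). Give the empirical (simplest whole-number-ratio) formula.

C5H10O

Atom tally by fragment:
  CH3 → C:1 H:3
  CH2 → C:1 H:2
  CH2 → C:1 H:2
  CH2 → C:1 H:2
  CH2 → C:1 H:2
  CH2 → C:1 H:2
  CH2 → C:1 H:2
  CH2COOCH3 → C:3 H:5 O:2
Element totals:
  C: 10
  H: 20
  O: 2
Molecular formula: C10H20O2.
gcd of subscripts = 2; dividing each by 2:
  C: 10/2 = 5
  H: 20/2 = 10
  O: 2/2 = 1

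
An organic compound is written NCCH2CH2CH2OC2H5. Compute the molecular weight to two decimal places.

Atom tally by fragment:
  NCCH2 → C:2 H:2 N:1
  CH2 → C:1 H:2
  CH2OC2H5 → C:3 H:7 O:1
Element totals:
  C: 6
  H: 11
  N: 1
  O: 1
Molecular formula: C6H11NO.
  M = 6(12.011) + 11(1.008) + 14.007 + 15.999
    = 72.066 + 11.088 + 14.007 + 15.999 = 113.160

113.16 g/mol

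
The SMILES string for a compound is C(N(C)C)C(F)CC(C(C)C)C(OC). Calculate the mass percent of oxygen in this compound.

Atom tally by fragment:
  (CH3)2NCH2 → C:3 H:8 N:1
  CH(F) → C:1 H:1 F:1
  CH2 → C:1 H:2
  CH(CH(CH3)2) → C:4 H:8
  CH2OCH3 → C:2 H:5 O:1
Element totals:
  C: 11
  H: 24
  F: 1
  N: 1
  O: 1
Molecular formula: C11H24FNO.
Molar mass = 205.317 g/mol.
Mass from O: 1 × 15.999 = 15.999 g/mol.
%O = 15.999 / 205.317 × 100 = 7.79%.

7.79%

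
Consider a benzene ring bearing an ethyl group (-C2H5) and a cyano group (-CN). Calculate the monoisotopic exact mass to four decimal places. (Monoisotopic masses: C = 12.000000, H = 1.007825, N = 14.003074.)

Atom tally by fragment:
  benzene ring core → C:6 H:6
  (− 2 ring H displaced by substituents)
  + C2H5 → C:2 H:5
  + CN → C:1 N:1
Element totals:
  C: 9
  H: 9
  N: 1
Molecular formula: C9H9N.
  M = 9(12.0) + 9(1.007825) + 14.003074
    = 108.000000 + 9.070425 + 14.003074 = 131.073499

131.0735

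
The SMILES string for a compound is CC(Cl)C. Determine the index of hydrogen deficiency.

0

Atom tally by fragment:
  CH3 → C:1 H:3
  CH(Cl) → C:1 H:1 Cl:1
  CH3 → C:1 H:3
Element totals:
  C: 3
  H: 7
  Cl: 1
Molecular formula: C3H7Cl.
DoU = (2C + 2 + N − H − X) / 2 = (2·3 + 2 + 0 − 7 − 1) / 2 = 0.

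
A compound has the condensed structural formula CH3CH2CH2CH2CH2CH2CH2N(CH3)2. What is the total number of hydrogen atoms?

Atom tally by fragment:
  CH3 → C:1 H:3
  CH2 → C:1 H:2
  CH2 → C:1 H:2
  CH2 → C:1 H:2
  CH2 → C:1 H:2
  CH2 → C:1 H:2
  CH2N(CH3)2 → C:3 H:8 N:1
Element totals:
  C: 9
  H: 21
  N: 1

21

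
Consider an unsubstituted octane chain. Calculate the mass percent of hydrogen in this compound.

Atom tally by fragment:
  CH3 → C:1 H:3
  CH2 → C:1 H:2
  CH2 → C:1 H:2
  CH2 → C:1 H:2
  CH2 → C:1 H:2
  CH2 → C:1 H:2
  CH2 → C:1 H:2
  CH3 → C:1 H:3
Element totals:
  C: 8
  H: 18
Molecular formula: C8H18.
Molar mass = 114.232 g/mol.
Mass from H: 18 × 1.008 = 18.144 g/mol.
%H = 18.144 / 114.232 × 100 = 15.88%.

15.88%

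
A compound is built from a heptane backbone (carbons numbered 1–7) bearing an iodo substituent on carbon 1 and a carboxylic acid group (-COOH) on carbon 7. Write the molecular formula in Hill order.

Atom tally by fragment:
  ICH2 → C:1 H:2 I:1
  CH2 → C:1 H:2
  CH2 → C:1 H:2
  CH2 → C:1 H:2
  CH2 → C:1 H:2
  CH2 → C:1 H:2
  CH2COOH → C:2 H:3 O:2
Element totals:
  C: 8
  H: 15
  I: 1
  O: 2

C8H15IO2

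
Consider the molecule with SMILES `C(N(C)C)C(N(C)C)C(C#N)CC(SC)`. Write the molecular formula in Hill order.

C11H23N3S

Atom tally by fragment:
  (CH3)2NCH2 → C:3 H:8 N:1
  CH(N(CH3)2) → C:3 H:7 N:1
  CH(CN) → C:2 H:1 N:1
  CH2 → C:1 H:2
  CH2SCH3 → C:2 H:5 S:1
Element totals:
  C: 11
  H: 23
  N: 3
  S: 1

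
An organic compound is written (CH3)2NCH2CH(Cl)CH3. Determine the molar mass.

Element totals:
  C: 5
  H: 12
  Cl: 1
  N: 1
Molecular formula: C5H12ClN.
  M = 5(12.011) + 12(1.008) + 35.45 + 14.007
    = 60.055 + 12.096 + 35.450 + 14.007 = 121.608

121.61 g/mol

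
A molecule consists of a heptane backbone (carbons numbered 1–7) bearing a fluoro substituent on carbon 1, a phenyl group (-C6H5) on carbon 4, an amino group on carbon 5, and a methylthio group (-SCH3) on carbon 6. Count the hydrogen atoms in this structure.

Atom tally by fragment:
  FCH2 → C:1 H:2 F:1
  CH2 → C:1 H:2
  CH2 → C:1 H:2
  CH(C6H5) → C:7 H:6
  CH(NH2) → C:1 H:3 N:1
  CH(SCH3) → C:2 H:4 S:1
  CH3 → C:1 H:3
Element totals:
  C: 14
  H: 22
  F: 1
  N: 1
  S: 1

22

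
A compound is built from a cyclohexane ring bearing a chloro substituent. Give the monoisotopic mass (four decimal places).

118.0549

Atom tally by fragment:
  cyclohexane ring core → C:6 H:12
  (− 1 ring H displaced by substituents)
  + Cl → Cl:1
Element totals:
  C: 6
  H: 11
  Cl: 1
Molecular formula: C6H11Cl.
  M = 6(12.0) + 11(1.007825) + 34.968853
    = 72.000000 + 11.086075 + 34.968853 = 118.054928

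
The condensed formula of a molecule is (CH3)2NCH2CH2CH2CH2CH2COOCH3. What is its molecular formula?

Element totals:
  C: 9
  H: 19
  N: 1
  O: 2

C9H19NO2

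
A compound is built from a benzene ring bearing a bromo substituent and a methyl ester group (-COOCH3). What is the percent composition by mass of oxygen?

Atom tally by fragment:
  benzene ring core → C:6 H:6
  (− 2 ring H displaced by substituents)
  + Br → Br:1
  + COOCH3 → C:2 H:3 O:2
Element totals:
  C: 8
  H: 7
  Br: 1
  O: 2
Molecular formula: C8H7BrO2.
Molar mass = 215.046 g/mol.
Mass from O: 2 × 15.999 = 31.998 g/mol.
%O = 31.998 / 215.046 × 100 = 14.88%.

14.88%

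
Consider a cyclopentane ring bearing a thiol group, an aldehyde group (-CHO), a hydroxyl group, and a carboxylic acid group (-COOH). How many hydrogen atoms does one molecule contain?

Atom tally by fragment:
  cyclopentane ring core → C:5 H:10
  (− 4 ring H displaced by substituents)
  + SH → S:1 H:1
  + CHO → C:1 H:1 O:1
  + OH → O:1 H:1
  + COOH → C:1 H:1 O:2
Element totals:
  C: 7
  H: 10
  O: 4
  S: 1

10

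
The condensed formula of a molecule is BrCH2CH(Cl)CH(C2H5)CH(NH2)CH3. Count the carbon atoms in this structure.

7

Element totals:
  C: 7
  H: 15
  Br: 1
  Cl: 1
  N: 1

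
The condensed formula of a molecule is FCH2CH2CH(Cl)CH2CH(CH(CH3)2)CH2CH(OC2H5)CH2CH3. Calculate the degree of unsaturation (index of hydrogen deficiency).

0

Atom tally by fragment:
  FCH2 → C:1 H:2 F:1
  CH2 → C:1 H:2
  CH(Cl) → C:1 H:1 Cl:1
  CH2 → C:1 H:2
  CH(CH(CH3)2) → C:4 H:8
  CH2 → C:1 H:2
  CH(OC2H5) → C:3 H:6 O:1
  CH2 → C:1 H:2
  CH3 → C:1 H:3
Element totals:
  C: 14
  H: 28
  Cl: 1
  F: 1
  O: 1
Molecular formula: C14H28ClFO.
DoU = (2C + 2 + N − H − X) / 2 = (2·14 + 2 + 0 − 28 − 2) / 2 = 0.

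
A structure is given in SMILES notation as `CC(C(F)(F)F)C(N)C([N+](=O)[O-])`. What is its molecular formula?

Atom tally by fragment:
  CH3 → C:1 H:3
  CH(CF3) → C:2 H:1 F:3
  CH(NH2) → C:1 H:3 N:1
  CH2NO2 → C:1 H:2 N:1 O:2
Element totals:
  C: 5
  H: 9
  F: 3
  N: 2
  O: 2

C5H9F3N2O2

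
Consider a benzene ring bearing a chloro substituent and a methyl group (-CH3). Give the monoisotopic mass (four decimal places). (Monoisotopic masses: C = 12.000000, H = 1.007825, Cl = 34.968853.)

126.0236

Atom tally by fragment:
  benzene ring core → C:6 H:6
  (− 2 ring H displaced by substituents)
  + Cl → Cl:1
  + CH3 → C:1 H:3
Element totals:
  C: 7
  H: 7
  Cl: 1
Molecular formula: C7H7Cl.
  M = 7(12.0) + 7(1.007825) + 34.968853
    = 84.000000 + 7.054775 + 34.968853 = 126.023628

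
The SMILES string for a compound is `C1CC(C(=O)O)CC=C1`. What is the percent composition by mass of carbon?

66.65%

Atom tally by fragment:
  cyclohexene ring core → C:6 H:10
  (− 1 ring H displaced by substituents)
  + COOH → C:1 H:1 O:2
Element totals:
  C: 7
  H: 10
  O: 2
Molecular formula: C7H10O2.
Molar mass = 126.155 g/mol.
Mass from C: 7 × 12.011 = 84.077 g/mol.
%C = 84.077 / 126.155 × 100 = 66.65%.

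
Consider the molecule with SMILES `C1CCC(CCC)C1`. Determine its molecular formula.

Atom tally by fragment:
  cyclopentane ring core → C:5 H:10
  (− 1 ring H displaced by substituents)
  + CH2CH2CH3 → C:3 H:7
Element totals:
  C: 8
  H: 16

C8H16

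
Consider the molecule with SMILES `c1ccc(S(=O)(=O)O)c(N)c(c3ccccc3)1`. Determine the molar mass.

Atom tally by fragment:
  benzene ring core → C:6 H:6
  (− 3 ring H displaced by substituents)
  + SO3H → S:1 O:3 H:1
  + NH2 → N:1 H:2
  + C6H5 → C:6 H:5
Element totals:
  C: 12
  H: 11
  N: 1
  O: 3
  S: 1
Molecular formula: C12H11NO3S.
  M = 12(12.011) + 11(1.008) + 14.007 + 3(15.999) + 32.06
    = 144.132 + 11.088 + 14.007 + 47.997 + 32.060 = 249.284

249.28 g/mol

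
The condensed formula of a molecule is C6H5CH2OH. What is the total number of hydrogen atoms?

Atom tally by fragment:
  benzene ring core → C:6 H:6
  (− 1 ring H displaced by substituents)
  + CH2OH → C:1 H:3 O:1
Element totals:
  C: 7
  H: 8
  O: 1

8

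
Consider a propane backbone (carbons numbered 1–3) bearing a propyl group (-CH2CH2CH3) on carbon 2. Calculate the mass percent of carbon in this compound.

Atom tally by fragment:
  CH3 → C:1 H:3
  CH(CH2CH2CH3) → C:4 H:8
  CH3 → C:1 H:3
Element totals:
  C: 6
  H: 14
Molecular formula: C6H14.
Molar mass = 86.178 g/mol.
Mass from C: 6 × 12.011 = 72.066 g/mol.
%C = 72.066 / 86.178 × 100 = 83.62%.

83.62%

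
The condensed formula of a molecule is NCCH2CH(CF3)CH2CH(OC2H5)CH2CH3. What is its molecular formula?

C10H16F3NO

Element totals:
  C: 10
  H: 16
  F: 3
  N: 1
  O: 1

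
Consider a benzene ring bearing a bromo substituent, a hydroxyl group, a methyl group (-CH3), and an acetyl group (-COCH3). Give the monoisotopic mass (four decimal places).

Atom tally by fragment:
  benzene ring core → C:6 H:6
  (− 4 ring H displaced by substituents)
  + Br → Br:1
  + OH → O:1 H:1
  + CH3 → C:1 H:3
  + COCH3 → C:2 H:3 O:1
Element totals:
  C: 9
  H: 9
  Br: 1
  O: 2
Molecular formula: C9H9BrO2.
  M = 9(12.0) + 9(1.007825) + 78.918338 + 2(15.994915)
    = 108.000000 + 9.070425 + 78.918338 + 31.989830 = 227.978593

227.9786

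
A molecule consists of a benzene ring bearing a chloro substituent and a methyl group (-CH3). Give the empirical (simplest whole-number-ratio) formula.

C7H7Cl

Atom tally by fragment:
  benzene ring core → C:6 H:6
  (− 2 ring H displaced by substituents)
  + Cl → Cl:1
  + CH3 → C:1 H:3
Element totals:
  C: 7
  H: 7
  Cl: 1
Molecular formula: C7H7Cl.
gcd of subscripts (7, 1, 7) = 1, so the empirical formula equals the molecular formula.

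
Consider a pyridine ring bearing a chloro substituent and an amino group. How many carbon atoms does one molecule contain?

Atom tally by fragment:
  pyridine ring core → C:5 H:5 N:1
  (− 2 ring H displaced by substituents)
  + Cl → Cl:1
  + NH2 → N:1 H:2
Element totals:
  C: 5
  H: 5
  Cl: 1
  N: 2

5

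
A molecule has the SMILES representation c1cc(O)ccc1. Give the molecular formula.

Atom tally by fragment:
  benzene ring core → C:6 H:6
  (− 1 ring H displaced by substituents)
  + OH → O:1 H:1
Element totals:
  C: 6
  H: 6
  O: 1

C6H6O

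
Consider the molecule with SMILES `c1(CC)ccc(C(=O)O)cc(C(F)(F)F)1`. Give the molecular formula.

Atom tally by fragment:
  benzene ring core → C:6 H:6
  (− 3 ring H displaced by substituents)
  + C2H5 → C:2 H:5
  + COOH → C:1 H:1 O:2
  + CF3 → C:1 F:3
Element totals:
  C: 10
  H: 9
  F: 3
  O: 2

C10H9F3O2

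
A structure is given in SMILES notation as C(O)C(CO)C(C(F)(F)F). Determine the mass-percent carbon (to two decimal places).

Atom tally by fragment:
  HOCH2 → C:1 H:3 O:1
  CH(CH2OH) → C:2 H:4 O:1
  CH2CF3 → C:2 H:2 F:3
Element totals:
  C: 5
  H: 9
  F: 3
  O: 2
Molecular formula: C5H9F3O2.
Molar mass = 158.119 g/mol.
Mass from C: 5 × 12.011 = 60.055 g/mol.
%C = 60.055 / 158.119 × 100 = 37.98%.

37.98%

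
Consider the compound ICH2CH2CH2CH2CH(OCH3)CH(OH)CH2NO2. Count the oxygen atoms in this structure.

Atom tally by fragment:
  ICH2 → C:1 H:2 I:1
  CH2 → C:1 H:2
  CH2 → C:1 H:2
  CH2 → C:1 H:2
  CH(OCH3) → C:2 H:4 O:1
  CH(OH) → C:1 H:2 O:1
  CH2NO2 → C:1 H:2 N:1 O:2
Element totals:
  C: 8
  H: 16
  I: 1
  N: 1
  O: 4

4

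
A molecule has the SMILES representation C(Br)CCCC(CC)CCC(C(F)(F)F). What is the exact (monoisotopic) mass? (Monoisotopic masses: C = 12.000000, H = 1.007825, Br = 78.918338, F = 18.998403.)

288.0700

Atom tally by fragment:
  BrCH2 → C:1 H:2 Br:1
  CH2 → C:1 H:2
  CH2 → C:1 H:2
  CH2 → C:1 H:2
  CH(C2H5) → C:3 H:6
  CH2 → C:1 H:2
  CH2 → C:1 H:2
  CH2CF3 → C:2 H:2 F:3
Element totals:
  C: 11
  H: 20
  Br: 1
  F: 3
Molecular formula: C11H20BrF3.
  M = 11(12.0) + 20(1.007825) + 78.918338 + 3(18.998403)
    = 132.000000 + 20.156500 + 78.918338 + 56.995209 = 288.070047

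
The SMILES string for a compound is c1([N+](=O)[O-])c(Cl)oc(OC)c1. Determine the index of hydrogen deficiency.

4

Atom tally by fragment:
  furan ring core → C:4 H:4 O:1
  (− 3 ring H displaced by substituents)
  + NO2 → N:1 O:2
  + Cl → Cl:1
  + OCH3 → C:1 H:3 O:1
Element totals:
  C: 5
  H: 4
  Cl: 1
  N: 1
  O: 4
Molecular formula: C5H4ClNO4.
DoU = (2C + 2 + N − H − X) / 2 = (2·5 + 2 + 1 − 4 − 1) / 2 = 4.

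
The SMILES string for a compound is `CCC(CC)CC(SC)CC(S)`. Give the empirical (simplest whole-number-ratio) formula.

C5H11S

Atom tally by fragment:
  CH3 → C:1 H:3
  CH2 → C:1 H:2
  CH(C2H5) → C:3 H:6
  CH2 → C:1 H:2
  CH(SCH3) → C:2 H:4 S:1
  CH2 → C:1 H:2
  CH2SH → C:1 H:3 S:1
Element totals:
  C: 10
  H: 22
  S: 2
Molecular formula: C10H22S2.
gcd of subscripts = 2; dividing each by 2:
  C: 10/2 = 5
  H: 22/2 = 11
  S: 2/2 = 1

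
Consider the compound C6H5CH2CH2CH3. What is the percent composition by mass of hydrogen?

10.06%

Atom tally by fragment:
  benzene ring core → C:6 H:6
  (− 1 ring H displaced by substituents)
  + CH2CH2CH3 → C:3 H:7
Element totals:
  C: 9
  H: 12
Molecular formula: C9H12.
Molar mass = 120.195 g/mol.
Mass from H: 12 × 1.008 = 12.096 g/mol.
%H = 12.096 / 120.195 × 100 = 10.06%.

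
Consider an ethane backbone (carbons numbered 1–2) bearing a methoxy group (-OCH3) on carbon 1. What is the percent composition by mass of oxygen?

Atom tally by fragment:
  CH3OCH2 → C:2 H:5 O:1
  CH3 → C:1 H:3
Element totals:
  C: 3
  H: 8
  O: 1
Molecular formula: C3H8O.
Molar mass = 60.096 g/mol.
Mass from O: 1 × 15.999 = 15.999 g/mol.
%O = 15.999 / 60.096 × 100 = 26.62%.

26.62%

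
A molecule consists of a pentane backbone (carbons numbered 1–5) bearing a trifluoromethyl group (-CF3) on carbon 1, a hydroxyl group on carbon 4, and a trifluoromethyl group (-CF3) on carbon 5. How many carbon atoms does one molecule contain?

7

Atom tally by fragment:
  F3CCH2 → C:2 H:2 F:3
  CH2 → C:1 H:2
  CH2 → C:1 H:2
  CH(OH) → C:1 H:2 O:1
  CH2CF3 → C:2 H:2 F:3
Element totals:
  C: 7
  H: 10
  F: 6
  O: 1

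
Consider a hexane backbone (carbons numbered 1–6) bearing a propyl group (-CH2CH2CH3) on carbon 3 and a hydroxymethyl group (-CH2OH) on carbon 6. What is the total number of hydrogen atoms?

22

Atom tally by fragment:
  CH3 → C:1 H:3
  CH2 → C:1 H:2
  CH(CH2CH2CH3) → C:4 H:8
  CH2 → C:1 H:2
  CH2 → C:1 H:2
  CH2CH2OH → C:2 H:5 O:1
Element totals:
  C: 10
  H: 22
  O: 1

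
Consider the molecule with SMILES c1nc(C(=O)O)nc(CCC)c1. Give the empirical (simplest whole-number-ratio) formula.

Atom tally by fragment:
  pyrimidine ring core → C:4 H:4 N:2
  (− 2 ring H displaced by substituents)
  + COOH → C:1 H:1 O:2
  + CH2CH2CH3 → C:3 H:7
Element totals:
  C: 8
  H: 10
  N: 2
  O: 2
Molecular formula: C8H10N2O2.
gcd of subscripts = 2; dividing each by 2:
  C: 8/2 = 4
  H: 10/2 = 5
  N: 2/2 = 1
  O: 2/2 = 1

C4H5NO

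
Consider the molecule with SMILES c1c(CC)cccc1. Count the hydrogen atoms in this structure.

Atom tally by fragment:
  benzene ring core → C:6 H:6
  (− 1 ring H displaced by substituents)
  + C2H5 → C:2 H:5
Element totals:
  C: 8
  H: 10

10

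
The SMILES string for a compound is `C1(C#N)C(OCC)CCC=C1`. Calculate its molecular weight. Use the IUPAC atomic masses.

151.21 g/mol

Atom tally by fragment:
  cyclohexene ring core → C:6 H:10
  (− 2 ring H displaced by substituents)
  + CN → C:1 N:1
  + OC2H5 → C:2 H:5 O:1
Element totals:
  C: 9
  H: 13
  N: 1
  O: 1
Molecular formula: C9H13NO.
  M = 9(12.011) + 13(1.008) + 14.007 + 15.999
    = 108.099 + 13.104 + 14.007 + 15.999 = 151.209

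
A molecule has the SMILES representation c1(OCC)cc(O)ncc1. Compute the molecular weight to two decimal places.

139.15 g/mol

Atom tally by fragment:
  pyridine ring core → C:5 H:5 N:1
  (− 2 ring H displaced by substituents)
  + OC2H5 → C:2 H:5 O:1
  + OH → O:1 H:1
Element totals:
  C: 7
  H: 9
  N: 1
  O: 2
Molecular formula: C7H9NO2.
  M = 7(12.011) + 9(1.008) + 14.007 + 2(15.999)
    = 84.077 + 9.072 + 14.007 + 31.998 = 139.154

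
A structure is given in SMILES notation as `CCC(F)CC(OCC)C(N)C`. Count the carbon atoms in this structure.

Atom tally by fragment:
  CH3 → C:1 H:3
  CH2 → C:1 H:2
  CH(F) → C:1 H:1 F:1
  CH2 → C:1 H:2
  CH(OC2H5) → C:3 H:6 O:1
  CH(NH2) → C:1 H:3 N:1
  CH3 → C:1 H:3
Element totals:
  C: 9
  H: 20
  F: 1
  N: 1
  O: 1

9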